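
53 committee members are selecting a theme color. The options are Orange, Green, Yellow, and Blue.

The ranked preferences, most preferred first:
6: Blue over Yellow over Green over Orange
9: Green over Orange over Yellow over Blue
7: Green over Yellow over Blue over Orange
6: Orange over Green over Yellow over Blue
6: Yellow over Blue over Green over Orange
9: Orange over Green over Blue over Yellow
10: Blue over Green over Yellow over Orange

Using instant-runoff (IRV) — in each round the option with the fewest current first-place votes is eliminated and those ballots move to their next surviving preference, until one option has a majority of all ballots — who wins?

Round 1: Orange 15, Green 16, Yellow 6, Blue 16. Yellow eliminated.
Round 2: Orange 15, Green 16, Blue 22. Orange eliminated.
Round 3: Green 31, Blue 22. Green has a majority (≥27).

Green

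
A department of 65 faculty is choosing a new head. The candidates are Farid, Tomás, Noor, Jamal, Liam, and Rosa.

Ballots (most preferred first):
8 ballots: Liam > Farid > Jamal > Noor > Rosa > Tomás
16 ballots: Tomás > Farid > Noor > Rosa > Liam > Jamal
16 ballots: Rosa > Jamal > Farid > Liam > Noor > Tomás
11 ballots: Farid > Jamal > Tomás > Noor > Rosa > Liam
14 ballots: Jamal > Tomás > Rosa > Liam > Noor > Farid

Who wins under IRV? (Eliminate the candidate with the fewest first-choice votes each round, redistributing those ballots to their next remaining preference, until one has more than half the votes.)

Round 1: Farid 11, Tomás 16, Noor 0, Jamal 14, Liam 8, Rosa 16. Noor eliminated.
Round 2: Farid 11, Tomás 16, Jamal 14, Liam 8, Rosa 16. Liam eliminated.
Round 3: Farid 19, Tomás 16, Jamal 14, Rosa 16. Jamal eliminated.
Round 4: Farid 19, Tomás 30, Rosa 16. Rosa eliminated.
Round 5: Farid 35, Tomás 30. Farid has a majority (≥33).

Farid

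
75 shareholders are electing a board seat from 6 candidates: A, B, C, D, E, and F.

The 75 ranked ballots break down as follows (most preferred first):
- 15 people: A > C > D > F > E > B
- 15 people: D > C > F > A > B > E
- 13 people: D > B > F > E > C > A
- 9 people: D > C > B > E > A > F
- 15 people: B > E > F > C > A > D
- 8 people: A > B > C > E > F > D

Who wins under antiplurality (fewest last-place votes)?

Last-place votes: A 13, B 15, C 0, D 23, E 15, F 9.

C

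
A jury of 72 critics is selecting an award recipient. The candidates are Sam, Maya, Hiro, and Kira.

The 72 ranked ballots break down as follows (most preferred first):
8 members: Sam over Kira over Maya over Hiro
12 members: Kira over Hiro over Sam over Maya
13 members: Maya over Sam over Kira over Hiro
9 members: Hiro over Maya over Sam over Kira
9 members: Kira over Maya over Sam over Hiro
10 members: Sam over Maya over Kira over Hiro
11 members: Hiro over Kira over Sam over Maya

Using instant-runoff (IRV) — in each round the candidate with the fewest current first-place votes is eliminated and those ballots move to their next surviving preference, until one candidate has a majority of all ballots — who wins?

Round 1: Sam 18, Maya 13, Hiro 20, Kira 21. Maya eliminated.
Round 2: Sam 31, Hiro 20, Kira 21. Hiro eliminated.
Round 3: Sam 40, Kira 32. Sam has a majority (≥37).

Sam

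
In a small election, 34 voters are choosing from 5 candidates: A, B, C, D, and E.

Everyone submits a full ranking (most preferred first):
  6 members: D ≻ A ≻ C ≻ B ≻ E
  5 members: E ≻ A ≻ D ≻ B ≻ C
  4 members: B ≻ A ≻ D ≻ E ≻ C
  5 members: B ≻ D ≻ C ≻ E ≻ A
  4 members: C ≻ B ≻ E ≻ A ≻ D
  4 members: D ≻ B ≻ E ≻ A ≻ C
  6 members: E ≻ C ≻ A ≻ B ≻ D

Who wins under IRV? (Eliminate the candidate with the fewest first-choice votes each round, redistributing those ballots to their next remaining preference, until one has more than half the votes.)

Round 1: A 0, B 9, C 4, D 10, E 11. A eliminated.
Round 2: B 9, C 4, D 10, E 11. C eliminated.
Round 3: B 13, D 10, E 11. D eliminated.
Round 4: B 23, E 11. B has a majority (≥18).

B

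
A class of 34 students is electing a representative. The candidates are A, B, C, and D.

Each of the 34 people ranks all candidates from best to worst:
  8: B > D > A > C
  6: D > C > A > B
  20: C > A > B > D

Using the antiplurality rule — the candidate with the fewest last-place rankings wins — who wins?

A

Last-place votes: A 0, B 6, C 8, D 20.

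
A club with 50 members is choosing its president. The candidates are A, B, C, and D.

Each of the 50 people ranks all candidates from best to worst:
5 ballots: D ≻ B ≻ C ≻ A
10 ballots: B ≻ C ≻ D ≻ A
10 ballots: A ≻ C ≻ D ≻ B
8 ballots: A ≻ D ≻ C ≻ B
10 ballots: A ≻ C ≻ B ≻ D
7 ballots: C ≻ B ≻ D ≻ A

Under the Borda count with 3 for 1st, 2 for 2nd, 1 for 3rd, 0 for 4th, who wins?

A: 5×0 + 10×0 + 10×3 + 8×3 + 10×3 + 7×0 = 84
B: 5×2 + 10×3 + 10×0 + 8×0 + 10×1 + 7×2 = 64
C: 5×1 + 10×2 + 10×2 + 8×1 + 10×2 + 7×3 = 94
D: 5×3 + 10×1 + 10×1 + 8×2 + 10×0 + 7×1 = 58

C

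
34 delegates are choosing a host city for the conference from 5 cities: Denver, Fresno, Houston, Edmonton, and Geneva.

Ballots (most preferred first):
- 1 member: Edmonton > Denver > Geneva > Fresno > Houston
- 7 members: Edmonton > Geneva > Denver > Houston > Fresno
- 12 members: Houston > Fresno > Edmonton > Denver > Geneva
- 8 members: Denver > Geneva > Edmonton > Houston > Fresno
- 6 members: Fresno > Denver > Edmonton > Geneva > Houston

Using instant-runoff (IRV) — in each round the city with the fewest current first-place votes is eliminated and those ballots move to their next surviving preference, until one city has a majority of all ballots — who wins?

Denver

Round 1: Denver 8, Fresno 6, Houston 12, Edmonton 8, Geneva 0. Geneva eliminated.
Round 2: Denver 8, Fresno 6, Houston 12, Edmonton 8. Fresno eliminated.
Round 3: Denver 14, Houston 12, Edmonton 8. Edmonton eliminated.
Round 4: Denver 22, Houston 12. Denver has a majority (≥18).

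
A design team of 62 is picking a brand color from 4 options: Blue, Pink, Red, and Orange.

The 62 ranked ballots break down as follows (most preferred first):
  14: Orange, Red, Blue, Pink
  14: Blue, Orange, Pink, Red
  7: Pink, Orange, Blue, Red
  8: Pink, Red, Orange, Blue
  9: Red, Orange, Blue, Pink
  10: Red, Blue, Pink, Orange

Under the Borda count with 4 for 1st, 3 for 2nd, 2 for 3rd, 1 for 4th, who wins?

Blue: 14×2 + 14×4 + 7×2 + 8×1 + 9×2 + 10×3 = 154
Pink: 14×1 + 14×2 + 7×4 + 8×4 + 9×1 + 10×2 = 131
Red: 14×3 + 14×1 + 7×1 + 8×3 + 9×4 + 10×4 = 163
Orange: 14×4 + 14×3 + 7×3 + 8×2 + 9×3 + 10×1 = 172

Orange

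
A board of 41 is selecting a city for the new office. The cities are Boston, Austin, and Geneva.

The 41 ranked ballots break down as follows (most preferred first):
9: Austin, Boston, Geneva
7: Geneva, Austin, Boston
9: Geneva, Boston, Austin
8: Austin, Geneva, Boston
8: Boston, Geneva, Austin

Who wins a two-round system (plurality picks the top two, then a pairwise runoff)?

Geneva

Round 1 first-place votes: Boston 8, Austin 17, Geneva 16. Austin and Geneva advance.
Runoff: Austin is ranked above Geneva on 17 ballots, Geneva above Austin on 24.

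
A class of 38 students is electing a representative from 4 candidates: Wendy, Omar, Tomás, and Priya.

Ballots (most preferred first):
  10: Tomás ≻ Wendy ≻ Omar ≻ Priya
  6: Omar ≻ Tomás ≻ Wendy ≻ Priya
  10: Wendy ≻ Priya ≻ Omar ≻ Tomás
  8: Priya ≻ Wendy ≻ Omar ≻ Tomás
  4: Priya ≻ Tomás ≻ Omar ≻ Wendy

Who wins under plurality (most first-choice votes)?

Priya

First-place votes: Wendy 10, Omar 6, Tomás 10, Priya 12.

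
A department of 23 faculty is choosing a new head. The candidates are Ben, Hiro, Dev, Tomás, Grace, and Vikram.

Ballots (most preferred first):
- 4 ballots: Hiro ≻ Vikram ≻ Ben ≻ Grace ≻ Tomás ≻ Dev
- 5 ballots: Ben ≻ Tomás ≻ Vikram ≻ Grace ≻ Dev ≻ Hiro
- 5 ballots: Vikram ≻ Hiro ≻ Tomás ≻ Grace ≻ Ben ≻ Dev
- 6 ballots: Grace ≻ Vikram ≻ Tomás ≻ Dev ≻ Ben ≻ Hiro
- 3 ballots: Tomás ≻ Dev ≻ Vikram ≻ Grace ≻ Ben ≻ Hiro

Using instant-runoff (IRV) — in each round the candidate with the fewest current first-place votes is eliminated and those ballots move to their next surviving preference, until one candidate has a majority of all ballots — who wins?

Vikram

Round 1: Ben 5, Hiro 4, Dev 0, Tomás 3, Grace 6, Vikram 5. Dev eliminated.
Round 2: Ben 5, Hiro 4, Tomás 3, Grace 6, Vikram 5. Tomás eliminated.
Round 3: Ben 5, Hiro 4, Grace 6, Vikram 8. Hiro eliminated.
Round 4: Ben 5, Grace 6, Vikram 12. Vikram has a majority (≥12).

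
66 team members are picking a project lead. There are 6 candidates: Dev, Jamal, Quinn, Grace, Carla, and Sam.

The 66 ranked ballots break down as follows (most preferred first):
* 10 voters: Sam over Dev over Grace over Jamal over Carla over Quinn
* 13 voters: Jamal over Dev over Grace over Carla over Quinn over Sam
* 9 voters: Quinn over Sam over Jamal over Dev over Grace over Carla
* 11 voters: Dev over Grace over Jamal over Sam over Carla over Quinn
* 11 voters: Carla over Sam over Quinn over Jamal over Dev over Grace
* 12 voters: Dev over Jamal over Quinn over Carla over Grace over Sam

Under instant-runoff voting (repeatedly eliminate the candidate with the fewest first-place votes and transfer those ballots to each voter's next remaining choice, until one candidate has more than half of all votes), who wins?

Round 1: Dev 23, Jamal 13, Quinn 9, Grace 0, Carla 11, Sam 10. Grace eliminated.
Round 2: Dev 23, Jamal 13, Quinn 9, Carla 11, Sam 10. Quinn eliminated.
Round 3: Dev 23, Jamal 13, Carla 11, Sam 19. Carla eliminated.
Round 4: Dev 23, Jamal 13, Sam 30. Jamal eliminated.
Round 5: Dev 36, Sam 30. Dev has a majority (≥34).

Dev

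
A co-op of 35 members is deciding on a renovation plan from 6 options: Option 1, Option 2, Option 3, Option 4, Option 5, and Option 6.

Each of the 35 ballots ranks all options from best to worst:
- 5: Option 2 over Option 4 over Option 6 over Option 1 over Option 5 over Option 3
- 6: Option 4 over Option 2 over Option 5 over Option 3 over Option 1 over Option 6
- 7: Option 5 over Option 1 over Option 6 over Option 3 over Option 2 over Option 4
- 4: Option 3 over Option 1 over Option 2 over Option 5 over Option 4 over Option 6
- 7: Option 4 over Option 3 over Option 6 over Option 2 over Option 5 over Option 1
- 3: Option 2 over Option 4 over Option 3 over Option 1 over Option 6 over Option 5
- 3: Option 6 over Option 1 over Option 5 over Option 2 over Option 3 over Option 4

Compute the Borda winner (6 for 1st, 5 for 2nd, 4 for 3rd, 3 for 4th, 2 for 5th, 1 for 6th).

Option 1: 5×3 + 6×2 + 7×5 + 4×5 + 7×1 + 3×3 + 3×5 = 113
Option 2: 5×6 + 6×5 + 7×2 + 4×4 + 7×3 + 3×6 + 3×3 = 138
Option 3: 5×1 + 6×3 + 7×3 + 4×6 + 7×5 + 3×4 + 3×2 = 121
Option 4: 5×5 + 6×6 + 7×1 + 4×2 + 7×6 + 3×5 + 3×1 = 136
Option 5: 5×2 + 6×4 + 7×6 + 4×3 + 7×2 + 3×1 + 3×4 = 117
Option 6: 5×4 + 6×1 + 7×4 + 4×1 + 7×4 + 3×2 + 3×6 = 110

Option 2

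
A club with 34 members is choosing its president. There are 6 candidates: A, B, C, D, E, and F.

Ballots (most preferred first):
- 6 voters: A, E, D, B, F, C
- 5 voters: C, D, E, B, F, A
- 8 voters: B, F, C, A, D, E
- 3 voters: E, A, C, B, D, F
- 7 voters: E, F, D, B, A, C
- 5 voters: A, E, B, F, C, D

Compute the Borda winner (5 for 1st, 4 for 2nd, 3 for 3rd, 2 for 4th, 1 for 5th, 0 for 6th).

A: 6×5 + 5×0 + 8×2 + 3×4 + 7×1 + 5×5 = 90
B: 6×2 + 5×2 + 8×5 + 3×2 + 7×2 + 5×3 = 97
C: 6×0 + 5×5 + 8×3 + 3×3 + 7×0 + 5×1 = 63
D: 6×3 + 5×4 + 8×1 + 3×1 + 7×3 + 5×0 = 70
E: 6×4 + 5×3 + 8×0 + 3×5 + 7×5 + 5×4 = 109
F: 6×1 + 5×1 + 8×4 + 3×0 + 7×4 + 5×2 = 81

E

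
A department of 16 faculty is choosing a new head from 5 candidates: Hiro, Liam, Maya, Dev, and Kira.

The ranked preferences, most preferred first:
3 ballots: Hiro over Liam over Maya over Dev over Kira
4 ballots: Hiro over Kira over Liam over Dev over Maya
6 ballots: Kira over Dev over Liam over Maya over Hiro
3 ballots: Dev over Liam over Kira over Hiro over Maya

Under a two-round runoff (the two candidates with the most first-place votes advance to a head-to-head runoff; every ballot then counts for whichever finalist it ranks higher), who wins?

Kira

Round 1 first-place votes: Hiro 7, Liam 0, Maya 0, Dev 3, Kira 6. Hiro and Kira advance.
Runoff: Hiro is ranked above Kira on 7 ballots, Kira above Hiro on 9.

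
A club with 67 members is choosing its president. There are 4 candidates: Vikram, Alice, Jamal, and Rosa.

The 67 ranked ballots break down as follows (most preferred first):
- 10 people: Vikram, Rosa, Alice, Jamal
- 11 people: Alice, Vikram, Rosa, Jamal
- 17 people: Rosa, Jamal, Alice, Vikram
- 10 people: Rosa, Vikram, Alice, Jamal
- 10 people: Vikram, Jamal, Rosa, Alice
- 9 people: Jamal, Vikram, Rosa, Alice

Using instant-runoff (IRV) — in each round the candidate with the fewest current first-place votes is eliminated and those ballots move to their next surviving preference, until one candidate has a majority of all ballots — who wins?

Vikram

Round 1: Vikram 20, Alice 11, Jamal 9, Rosa 27. Jamal eliminated.
Round 2: Vikram 29, Alice 11, Rosa 27. Alice eliminated.
Round 3: Vikram 40, Rosa 27. Vikram has a majority (≥34).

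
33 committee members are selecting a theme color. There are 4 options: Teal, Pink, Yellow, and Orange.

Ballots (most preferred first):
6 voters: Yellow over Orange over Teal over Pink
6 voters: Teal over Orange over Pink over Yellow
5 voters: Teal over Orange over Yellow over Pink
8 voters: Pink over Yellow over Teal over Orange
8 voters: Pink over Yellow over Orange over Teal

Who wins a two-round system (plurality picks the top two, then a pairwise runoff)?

Round 1 first-place votes: Teal 11, Pink 16, Yellow 6, Orange 0. Pink and Teal advance.
Runoff: Pink is ranked above Teal on 16 ballots, Teal above Pink on 17.

Teal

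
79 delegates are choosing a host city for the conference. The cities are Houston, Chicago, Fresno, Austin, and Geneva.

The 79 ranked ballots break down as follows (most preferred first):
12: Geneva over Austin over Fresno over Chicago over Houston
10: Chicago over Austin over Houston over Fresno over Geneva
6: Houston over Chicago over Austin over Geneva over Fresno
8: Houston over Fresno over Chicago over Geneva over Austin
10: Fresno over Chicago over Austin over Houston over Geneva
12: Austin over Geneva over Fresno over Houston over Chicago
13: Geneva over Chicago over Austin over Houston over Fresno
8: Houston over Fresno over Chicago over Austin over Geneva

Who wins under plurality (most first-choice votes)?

First-place votes: Houston 22, Chicago 10, Fresno 10, Austin 12, Geneva 25.

Geneva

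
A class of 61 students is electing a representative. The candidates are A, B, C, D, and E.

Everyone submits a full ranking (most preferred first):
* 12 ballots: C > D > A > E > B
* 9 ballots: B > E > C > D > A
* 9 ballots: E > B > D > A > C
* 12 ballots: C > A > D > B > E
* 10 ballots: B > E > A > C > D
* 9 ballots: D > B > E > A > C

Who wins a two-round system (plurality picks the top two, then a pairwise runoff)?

B

Round 1 first-place votes: A 0, B 19, C 24, D 9, E 9. C and B advance.
Runoff: C is ranked above B on 24 ballots, B above C on 37.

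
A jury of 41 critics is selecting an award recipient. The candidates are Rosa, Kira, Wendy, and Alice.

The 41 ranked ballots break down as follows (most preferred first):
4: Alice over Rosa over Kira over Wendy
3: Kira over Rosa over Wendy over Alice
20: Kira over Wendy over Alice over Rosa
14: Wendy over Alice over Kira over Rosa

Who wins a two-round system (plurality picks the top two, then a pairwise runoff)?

Kira

Round 1 first-place votes: Rosa 0, Kira 23, Wendy 14, Alice 4. Kira and Wendy advance.
Runoff: Kira is ranked above Wendy on 27 ballots, Wendy above Kira on 14.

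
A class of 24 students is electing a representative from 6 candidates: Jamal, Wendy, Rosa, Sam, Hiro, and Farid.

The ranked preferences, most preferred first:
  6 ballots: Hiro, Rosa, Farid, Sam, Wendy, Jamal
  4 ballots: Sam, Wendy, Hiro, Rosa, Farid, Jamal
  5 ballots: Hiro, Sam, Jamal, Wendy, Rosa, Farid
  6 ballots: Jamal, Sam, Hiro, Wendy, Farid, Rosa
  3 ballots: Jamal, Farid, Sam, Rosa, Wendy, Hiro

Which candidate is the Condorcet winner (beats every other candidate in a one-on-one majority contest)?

Sam

Sam vs Jamal: 15–9
Sam vs Wendy: 24–0
Sam vs Rosa: 18–6
Sam vs Hiro: 13–11
Sam vs Farid: 15–9
Sam beats every other candidate.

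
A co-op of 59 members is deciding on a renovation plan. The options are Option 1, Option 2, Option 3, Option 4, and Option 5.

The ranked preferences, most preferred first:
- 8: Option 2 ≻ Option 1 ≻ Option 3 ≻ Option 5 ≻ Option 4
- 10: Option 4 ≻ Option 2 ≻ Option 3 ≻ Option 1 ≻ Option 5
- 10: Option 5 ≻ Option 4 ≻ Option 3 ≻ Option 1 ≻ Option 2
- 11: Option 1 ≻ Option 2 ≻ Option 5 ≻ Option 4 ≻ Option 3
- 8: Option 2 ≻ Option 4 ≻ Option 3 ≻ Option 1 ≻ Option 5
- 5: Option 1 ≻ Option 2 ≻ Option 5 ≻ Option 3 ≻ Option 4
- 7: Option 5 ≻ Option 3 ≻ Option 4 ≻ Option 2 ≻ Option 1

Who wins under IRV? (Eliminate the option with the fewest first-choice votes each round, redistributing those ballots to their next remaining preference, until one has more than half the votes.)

Round 1: Option 1 16, Option 2 16, Option 3 0, Option 4 10, Option 5 17. Option 3 eliminated.
Round 2: Option 1 16, Option 2 16, Option 4 10, Option 5 17. Option 4 eliminated.
Round 3: Option 1 16, Option 2 26, Option 5 17. Option 1 eliminated.
Round 4: Option 2 42, Option 5 17. Option 2 has a majority (≥30).

Option 2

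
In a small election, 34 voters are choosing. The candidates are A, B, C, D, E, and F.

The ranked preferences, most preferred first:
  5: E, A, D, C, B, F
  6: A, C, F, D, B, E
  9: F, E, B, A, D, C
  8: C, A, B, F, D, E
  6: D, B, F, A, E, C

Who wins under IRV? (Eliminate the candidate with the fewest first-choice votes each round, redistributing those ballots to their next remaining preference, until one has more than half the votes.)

A

Round 1: A 6, B 0, C 8, D 6, E 5, F 9. B eliminated.
Round 2: A 6, C 8, D 6, E 5, F 9. E eliminated.
Round 3: A 11, C 8, D 6, F 9. D eliminated.
Round 4: A 11, C 8, F 15. C eliminated.
Round 5: A 19, F 15. A has a majority (≥18).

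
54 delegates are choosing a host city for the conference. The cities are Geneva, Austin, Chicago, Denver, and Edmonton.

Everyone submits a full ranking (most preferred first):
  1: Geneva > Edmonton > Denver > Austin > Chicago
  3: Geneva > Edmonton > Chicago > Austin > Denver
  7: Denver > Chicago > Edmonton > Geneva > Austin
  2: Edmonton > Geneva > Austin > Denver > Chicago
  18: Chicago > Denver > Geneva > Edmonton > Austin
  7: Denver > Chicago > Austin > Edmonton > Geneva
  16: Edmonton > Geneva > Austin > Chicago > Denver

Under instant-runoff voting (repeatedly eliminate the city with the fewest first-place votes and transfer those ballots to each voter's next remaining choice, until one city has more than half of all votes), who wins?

Round 1: Geneva 4, Austin 0, Chicago 18, Denver 14, Edmonton 18. Austin eliminated.
Round 2: Geneva 4, Chicago 18, Denver 14, Edmonton 18. Geneva eliminated.
Round 3: Chicago 18, Denver 14, Edmonton 22. Denver eliminated.
Round 4: Chicago 32, Edmonton 22. Chicago has a majority (≥28).

Chicago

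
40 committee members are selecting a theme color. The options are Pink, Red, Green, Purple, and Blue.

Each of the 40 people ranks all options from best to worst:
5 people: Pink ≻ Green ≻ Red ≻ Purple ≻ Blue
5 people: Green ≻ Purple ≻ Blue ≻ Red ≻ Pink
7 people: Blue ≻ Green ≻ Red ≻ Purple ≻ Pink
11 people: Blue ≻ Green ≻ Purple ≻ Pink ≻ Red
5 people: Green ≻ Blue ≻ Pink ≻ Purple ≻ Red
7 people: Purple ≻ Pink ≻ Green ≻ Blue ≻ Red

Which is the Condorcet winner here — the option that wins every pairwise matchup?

Green vs Pink: 28–12
Green vs Red: 40–0
Green vs Purple: 33–7
Green vs Blue: 22–18
Green beats every other option.

Green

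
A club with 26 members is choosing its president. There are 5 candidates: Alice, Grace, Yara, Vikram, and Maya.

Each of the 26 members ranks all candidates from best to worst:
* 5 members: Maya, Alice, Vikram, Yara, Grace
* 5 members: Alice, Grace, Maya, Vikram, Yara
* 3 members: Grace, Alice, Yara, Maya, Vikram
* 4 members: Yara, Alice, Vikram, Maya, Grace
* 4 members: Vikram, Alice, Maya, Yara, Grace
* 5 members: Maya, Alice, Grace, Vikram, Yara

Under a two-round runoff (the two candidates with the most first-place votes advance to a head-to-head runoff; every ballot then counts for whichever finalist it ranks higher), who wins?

Round 1 first-place votes: Alice 5, Grace 3, Yara 4, Vikram 4, Maya 10. Maya and Alice advance.
Runoff: Maya is ranked above Alice on 10 ballots, Alice above Maya on 16.

Alice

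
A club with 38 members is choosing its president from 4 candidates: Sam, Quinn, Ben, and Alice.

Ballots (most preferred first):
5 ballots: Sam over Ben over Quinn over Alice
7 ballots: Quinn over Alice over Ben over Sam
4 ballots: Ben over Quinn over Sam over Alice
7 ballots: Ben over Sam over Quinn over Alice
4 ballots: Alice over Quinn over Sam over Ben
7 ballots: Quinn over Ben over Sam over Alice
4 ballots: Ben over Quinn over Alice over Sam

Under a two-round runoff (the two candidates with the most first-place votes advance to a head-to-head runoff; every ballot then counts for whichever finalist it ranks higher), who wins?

Round 1 first-place votes: Sam 5, Quinn 14, Ben 15, Alice 4. Ben and Quinn advance.
Runoff: Ben is ranked above Quinn on 20 ballots, Quinn above Ben on 18.

Ben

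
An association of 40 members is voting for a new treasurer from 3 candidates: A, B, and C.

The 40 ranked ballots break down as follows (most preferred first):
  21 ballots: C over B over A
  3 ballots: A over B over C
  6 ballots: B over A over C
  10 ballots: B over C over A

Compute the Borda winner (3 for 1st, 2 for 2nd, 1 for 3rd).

B

A: 21×1 + 3×3 + 6×2 + 10×1 = 52
B: 21×2 + 3×2 + 6×3 + 10×3 = 96
C: 21×3 + 3×1 + 6×1 + 10×2 = 92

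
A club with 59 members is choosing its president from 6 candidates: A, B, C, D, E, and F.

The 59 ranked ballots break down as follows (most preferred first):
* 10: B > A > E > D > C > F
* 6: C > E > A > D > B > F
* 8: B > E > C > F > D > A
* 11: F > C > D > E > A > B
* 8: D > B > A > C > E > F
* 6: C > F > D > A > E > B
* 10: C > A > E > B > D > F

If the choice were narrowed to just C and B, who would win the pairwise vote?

C

C is ranked above B on 33 ballots; B above C on 26.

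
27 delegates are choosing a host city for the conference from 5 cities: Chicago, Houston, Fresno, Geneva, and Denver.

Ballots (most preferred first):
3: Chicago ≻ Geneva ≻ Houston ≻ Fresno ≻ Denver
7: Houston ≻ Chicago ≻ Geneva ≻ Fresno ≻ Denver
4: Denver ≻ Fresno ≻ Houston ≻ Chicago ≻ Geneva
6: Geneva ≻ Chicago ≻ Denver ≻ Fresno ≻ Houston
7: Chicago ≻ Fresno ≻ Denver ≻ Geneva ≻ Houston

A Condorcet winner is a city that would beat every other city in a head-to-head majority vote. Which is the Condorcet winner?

Chicago vs Houston: 16–11
Chicago vs Fresno: 23–4
Chicago vs Geneva: 21–6
Chicago vs Denver: 23–4
Chicago beats every other city.

Chicago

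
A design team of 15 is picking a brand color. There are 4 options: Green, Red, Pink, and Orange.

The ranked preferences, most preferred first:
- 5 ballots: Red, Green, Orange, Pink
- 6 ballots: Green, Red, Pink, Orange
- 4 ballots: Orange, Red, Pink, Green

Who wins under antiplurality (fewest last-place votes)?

Last-place votes: Green 4, Red 0, Pink 5, Orange 6.

Red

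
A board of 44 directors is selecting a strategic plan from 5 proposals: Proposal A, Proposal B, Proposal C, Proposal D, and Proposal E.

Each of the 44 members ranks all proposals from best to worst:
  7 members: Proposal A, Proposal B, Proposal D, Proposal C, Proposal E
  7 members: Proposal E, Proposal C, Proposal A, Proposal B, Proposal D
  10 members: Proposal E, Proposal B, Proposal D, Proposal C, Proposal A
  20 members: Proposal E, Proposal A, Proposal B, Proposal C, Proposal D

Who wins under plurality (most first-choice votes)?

First-place votes: Proposal A 7, Proposal B 0, Proposal C 0, Proposal D 0, Proposal E 37.

Proposal E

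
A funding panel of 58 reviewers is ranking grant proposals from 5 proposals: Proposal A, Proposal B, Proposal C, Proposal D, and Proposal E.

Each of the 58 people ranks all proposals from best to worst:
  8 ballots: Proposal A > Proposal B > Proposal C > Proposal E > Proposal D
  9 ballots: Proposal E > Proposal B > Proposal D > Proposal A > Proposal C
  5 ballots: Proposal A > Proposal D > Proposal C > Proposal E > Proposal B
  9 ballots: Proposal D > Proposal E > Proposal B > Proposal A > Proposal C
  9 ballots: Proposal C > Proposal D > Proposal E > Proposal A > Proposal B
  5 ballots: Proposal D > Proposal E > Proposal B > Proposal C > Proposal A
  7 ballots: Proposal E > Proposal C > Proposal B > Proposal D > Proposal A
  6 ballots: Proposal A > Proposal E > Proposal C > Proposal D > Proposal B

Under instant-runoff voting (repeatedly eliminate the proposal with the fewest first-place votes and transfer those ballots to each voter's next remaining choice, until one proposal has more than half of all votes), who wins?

Round 1: Proposal A 19, Proposal B 0, Proposal C 9, Proposal D 14, Proposal E 16. Proposal B eliminated.
Round 2: Proposal A 19, Proposal C 9, Proposal D 14, Proposal E 16. Proposal C eliminated.
Round 3: Proposal A 19, Proposal D 23, Proposal E 16. Proposal E eliminated.
Round 4: Proposal A 19, Proposal D 39. Proposal D has a majority (≥30).

Proposal D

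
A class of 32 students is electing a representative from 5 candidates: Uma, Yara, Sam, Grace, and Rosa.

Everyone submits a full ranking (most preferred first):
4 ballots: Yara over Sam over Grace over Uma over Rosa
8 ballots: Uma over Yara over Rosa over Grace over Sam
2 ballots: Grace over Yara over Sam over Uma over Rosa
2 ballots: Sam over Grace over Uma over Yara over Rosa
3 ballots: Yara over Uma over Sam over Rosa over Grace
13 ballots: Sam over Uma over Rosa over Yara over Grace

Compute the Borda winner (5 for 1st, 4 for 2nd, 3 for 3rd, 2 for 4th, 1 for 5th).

Uma: 4×2 + 8×5 + 2×2 + 2×3 + 3×4 + 13×4 = 122
Yara: 4×5 + 8×4 + 2×4 + 2×2 + 3×5 + 13×2 = 105
Sam: 4×4 + 8×1 + 2×3 + 2×5 + 3×3 + 13×5 = 114
Grace: 4×3 + 8×2 + 2×5 + 2×4 + 3×1 + 13×1 = 62
Rosa: 4×1 + 8×3 + 2×1 + 2×1 + 3×2 + 13×3 = 77

Uma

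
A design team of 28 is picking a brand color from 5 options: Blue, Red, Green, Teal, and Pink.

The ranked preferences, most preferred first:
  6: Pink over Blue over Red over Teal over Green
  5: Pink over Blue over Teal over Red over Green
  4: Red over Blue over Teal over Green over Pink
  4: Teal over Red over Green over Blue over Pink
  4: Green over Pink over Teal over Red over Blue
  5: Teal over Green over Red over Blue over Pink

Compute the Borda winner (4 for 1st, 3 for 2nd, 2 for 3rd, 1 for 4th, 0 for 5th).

Blue: 6×3 + 5×3 + 4×3 + 4×1 + 4×0 + 5×1 = 54
Red: 6×2 + 5×1 + 4×4 + 4×3 + 4×1 + 5×2 = 59
Green: 6×0 + 5×0 + 4×1 + 4×2 + 4×4 + 5×3 = 43
Teal: 6×1 + 5×2 + 4×2 + 4×4 + 4×2 + 5×4 = 68
Pink: 6×4 + 5×4 + 4×0 + 4×0 + 4×3 + 5×0 = 56

Teal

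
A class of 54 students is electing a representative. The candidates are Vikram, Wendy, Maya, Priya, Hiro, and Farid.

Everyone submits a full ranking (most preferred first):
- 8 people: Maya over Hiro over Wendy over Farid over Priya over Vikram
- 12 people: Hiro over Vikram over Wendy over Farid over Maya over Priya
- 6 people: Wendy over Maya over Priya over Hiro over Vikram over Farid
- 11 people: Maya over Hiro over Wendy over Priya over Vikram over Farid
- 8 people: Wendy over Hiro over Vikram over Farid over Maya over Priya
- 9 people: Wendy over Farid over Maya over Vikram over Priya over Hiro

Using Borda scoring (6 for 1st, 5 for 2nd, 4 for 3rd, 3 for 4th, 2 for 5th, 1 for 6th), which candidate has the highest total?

Wendy

Vikram: 8×1 + 12×5 + 6×2 + 11×2 + 8×4 + 9×3 = 161
Wendy: 8×4 + 12×4 + 6×6 + 11×4 + 8×6 + 9×6 = 262
Maya: 8×6 + 12×2 + 6×5 + 11×6 + 8×2 + 9×4 = 220
Priya: 8×2 + 12×1 + 6×4 + 11×3 + 8×1 + 9×2 = 111
Hiro: 8×5 + 12×6 + 6×3 + 11×5 + 8×5 + 9×1 = 234
Farid: 8×3 + 12×3 + 6×1 + 11×1 + 8×3 + 9×5 = 146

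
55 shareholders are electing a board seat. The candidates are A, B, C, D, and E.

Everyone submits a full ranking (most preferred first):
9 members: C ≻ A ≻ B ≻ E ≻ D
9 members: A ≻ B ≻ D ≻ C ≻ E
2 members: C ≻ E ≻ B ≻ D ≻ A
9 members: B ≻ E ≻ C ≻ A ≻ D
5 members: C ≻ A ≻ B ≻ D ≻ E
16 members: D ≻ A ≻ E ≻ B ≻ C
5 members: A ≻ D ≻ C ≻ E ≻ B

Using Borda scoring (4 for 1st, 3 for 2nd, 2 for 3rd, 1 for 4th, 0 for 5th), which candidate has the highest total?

A: 9×3 + 9×4 + 2×0 + 9×1 + 5×3 + 16×3 + 5×4 = 155
B: 9×2 + 9×3 + 2×2 + 9×4 + 5×2 + 16×1 + 5×0 = 111
C: 9×4 + 9×1 + 2×4 + 9×2 + 5×4 + 16×0 + 5×2 = 101
D: 9×0 + 9×2 + 2×1 + 9×0 + 5×1 + 16×4 + 5×3 = 104
E: 9×1 + 9×0 + 2×3 + 9×3 + 5×0 + 16×2 + 5×1 = 79

A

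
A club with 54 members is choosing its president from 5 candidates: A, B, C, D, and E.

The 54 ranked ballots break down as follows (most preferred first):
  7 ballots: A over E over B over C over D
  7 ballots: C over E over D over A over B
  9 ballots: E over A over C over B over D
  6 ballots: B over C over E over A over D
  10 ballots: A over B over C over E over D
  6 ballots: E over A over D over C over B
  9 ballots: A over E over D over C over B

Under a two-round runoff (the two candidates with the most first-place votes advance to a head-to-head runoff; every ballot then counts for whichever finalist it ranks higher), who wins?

E

Round 1 first-place votes: A 26, B 6, C 7, D 0, E 15. A and E advance.
Runoff: A is ranked above E on 26 ballots, E above A on 28.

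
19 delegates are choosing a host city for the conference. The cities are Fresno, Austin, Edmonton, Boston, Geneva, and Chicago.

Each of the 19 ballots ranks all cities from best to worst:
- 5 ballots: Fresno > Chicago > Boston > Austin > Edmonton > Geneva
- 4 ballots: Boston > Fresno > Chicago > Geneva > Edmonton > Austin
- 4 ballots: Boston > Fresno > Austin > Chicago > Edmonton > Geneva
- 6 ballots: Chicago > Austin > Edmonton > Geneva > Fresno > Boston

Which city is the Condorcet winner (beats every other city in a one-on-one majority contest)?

Fresno vs Austin: 13–6
Fresno vs Edmonton: 13–6
Fresno vs Boston: 11–8
Fresno vs Geneva: 13–6
Fresno vs Chicago: 13–6
Fresno beats every other city.

Fresno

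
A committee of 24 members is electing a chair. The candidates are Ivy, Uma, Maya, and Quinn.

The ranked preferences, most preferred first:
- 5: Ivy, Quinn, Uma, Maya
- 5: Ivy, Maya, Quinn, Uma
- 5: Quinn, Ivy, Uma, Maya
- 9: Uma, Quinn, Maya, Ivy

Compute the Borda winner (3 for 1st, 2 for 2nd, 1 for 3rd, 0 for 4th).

Quinn

Ivy: 5×3 + 5×3 + 5×2 + 9×0 = 40
Uma: 5×1 + 5×0 + 5×1 + 9×3 = 37
Maya: 5×0 + 5×2 + 5×0 + 9×1 = 19
Quinn: 5×2 + 5×1 + 5×3 + 9×2 = 48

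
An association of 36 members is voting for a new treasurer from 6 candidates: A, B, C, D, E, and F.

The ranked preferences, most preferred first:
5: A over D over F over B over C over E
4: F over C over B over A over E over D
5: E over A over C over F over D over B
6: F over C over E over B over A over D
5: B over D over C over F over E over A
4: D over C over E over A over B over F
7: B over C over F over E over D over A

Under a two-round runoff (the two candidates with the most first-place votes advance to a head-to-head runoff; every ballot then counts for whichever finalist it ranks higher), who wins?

Round 1 first-place votes: A 5, B 12, C 0, D 4, E 5, F 10. B and F advance.
Runoff: B is ranked above F on 16 ballots, F above B on 20.

F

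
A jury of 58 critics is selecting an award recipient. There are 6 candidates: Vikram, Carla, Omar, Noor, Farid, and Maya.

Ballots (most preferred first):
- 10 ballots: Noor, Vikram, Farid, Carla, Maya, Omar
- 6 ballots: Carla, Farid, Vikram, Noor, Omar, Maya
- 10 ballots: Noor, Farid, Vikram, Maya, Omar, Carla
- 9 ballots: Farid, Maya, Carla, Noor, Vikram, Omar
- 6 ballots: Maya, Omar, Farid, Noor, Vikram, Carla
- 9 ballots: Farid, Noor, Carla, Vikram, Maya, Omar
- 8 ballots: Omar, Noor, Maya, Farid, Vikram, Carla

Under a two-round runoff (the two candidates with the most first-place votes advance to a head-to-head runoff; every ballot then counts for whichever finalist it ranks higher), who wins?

Round 1 first-place votes: Vikram 0, Carla 6, Omar 8, Noor 20, Farid 18, Maya 6. Noor and Farid advance.
Runoff: Noor is ranked above Farid on 28 ballots, Farid above Noor on 30.

Farid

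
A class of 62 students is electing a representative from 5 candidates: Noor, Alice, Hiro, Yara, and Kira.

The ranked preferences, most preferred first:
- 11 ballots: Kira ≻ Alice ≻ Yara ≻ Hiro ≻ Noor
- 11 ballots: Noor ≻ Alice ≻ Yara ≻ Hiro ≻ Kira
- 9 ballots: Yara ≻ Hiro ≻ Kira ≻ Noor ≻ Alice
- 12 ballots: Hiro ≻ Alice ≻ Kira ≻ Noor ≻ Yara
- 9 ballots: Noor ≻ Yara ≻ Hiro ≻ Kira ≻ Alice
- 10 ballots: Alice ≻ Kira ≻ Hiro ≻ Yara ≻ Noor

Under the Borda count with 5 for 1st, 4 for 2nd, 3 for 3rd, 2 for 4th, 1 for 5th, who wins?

Alice

Noor: 11×1 + 11×5 + 9×2 + 12×2 + 9×5 + 10×1 = 163
Alice: 11×4 + 11×4 + 9×1 + 12×4 + 9×1 + 10×5 = 204
Hiro: 11×2 + 11×2 + 9×4 + 12×5 + 9×3 + 10×3 = 197
Yara: 11×3 + 11×3 + 9×5 + 12×1 + 9×4 + 10×2 = 179
Kira: 11×5 + 11×1 + 9×3 + 12×3 + 9×2 + 10×4 = 187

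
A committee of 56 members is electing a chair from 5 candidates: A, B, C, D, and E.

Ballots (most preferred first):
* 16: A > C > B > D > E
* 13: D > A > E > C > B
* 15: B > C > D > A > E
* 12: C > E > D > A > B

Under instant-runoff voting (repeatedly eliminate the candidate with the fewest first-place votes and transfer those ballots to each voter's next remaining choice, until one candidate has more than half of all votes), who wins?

Round 1: A 16, B 15, C 12, D 13, E 0. E eliminated.
Round 2: A 16, B 15, C 12, D 13. C eliminated.
Round 3: A 16, B 15, D 25. B eliminated.
Round 4: A 16, D 40. D has a majority (≥29).

D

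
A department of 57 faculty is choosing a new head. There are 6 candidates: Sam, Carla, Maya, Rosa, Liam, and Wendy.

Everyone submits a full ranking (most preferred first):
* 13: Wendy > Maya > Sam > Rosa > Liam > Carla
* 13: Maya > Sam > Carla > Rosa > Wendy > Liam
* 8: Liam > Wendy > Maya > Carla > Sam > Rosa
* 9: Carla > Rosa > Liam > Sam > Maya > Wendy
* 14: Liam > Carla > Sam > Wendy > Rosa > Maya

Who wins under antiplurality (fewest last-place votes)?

Last-place votes: Sam 0, Carla 13, Maya 14, Rosa 8, Liam 13, Wendy 9.

Sam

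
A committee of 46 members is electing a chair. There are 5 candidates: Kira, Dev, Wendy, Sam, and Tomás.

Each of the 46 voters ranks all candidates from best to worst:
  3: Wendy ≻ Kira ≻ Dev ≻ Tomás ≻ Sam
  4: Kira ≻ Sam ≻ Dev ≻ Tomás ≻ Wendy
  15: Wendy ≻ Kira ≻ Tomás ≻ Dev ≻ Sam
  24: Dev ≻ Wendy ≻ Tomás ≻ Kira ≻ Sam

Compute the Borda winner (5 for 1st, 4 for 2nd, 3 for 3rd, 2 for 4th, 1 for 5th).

Kira: 3×4 + 4×5 + 15×4 + 24×2 = 140
Dev: 3×3 + 4×3 + 15×2 + 24×5 = 171
Wendy: 3×5 + 4×1 + 15×5 + 24×4 = 190
Sam: 3×1 + 4×4 + 15×1 + 24×1 = 58
Tomás: 3×2 + 4×2 + 15×3 + 24×3 = 131

Wendy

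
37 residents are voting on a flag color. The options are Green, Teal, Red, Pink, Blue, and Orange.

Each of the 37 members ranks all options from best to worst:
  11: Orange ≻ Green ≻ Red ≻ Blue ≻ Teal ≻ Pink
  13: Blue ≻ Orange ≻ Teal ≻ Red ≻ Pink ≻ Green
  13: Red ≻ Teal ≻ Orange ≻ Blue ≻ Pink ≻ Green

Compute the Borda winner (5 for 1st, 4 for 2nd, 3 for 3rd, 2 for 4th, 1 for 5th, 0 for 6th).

Orange

Green: 11×4 + 13×0 + 13×0 = 44
Teal: 11×1 + 13×3 + 13×4 = 102
Red: 11×3 + 13×2 + 13×5 = 124
Pink: 11×0 + 13×1 + 13×1 = 26
Blue: 11×2 + 13×5 + 13×2 = 113
Orange: 11×5 + 13×4 + 13×3 = 146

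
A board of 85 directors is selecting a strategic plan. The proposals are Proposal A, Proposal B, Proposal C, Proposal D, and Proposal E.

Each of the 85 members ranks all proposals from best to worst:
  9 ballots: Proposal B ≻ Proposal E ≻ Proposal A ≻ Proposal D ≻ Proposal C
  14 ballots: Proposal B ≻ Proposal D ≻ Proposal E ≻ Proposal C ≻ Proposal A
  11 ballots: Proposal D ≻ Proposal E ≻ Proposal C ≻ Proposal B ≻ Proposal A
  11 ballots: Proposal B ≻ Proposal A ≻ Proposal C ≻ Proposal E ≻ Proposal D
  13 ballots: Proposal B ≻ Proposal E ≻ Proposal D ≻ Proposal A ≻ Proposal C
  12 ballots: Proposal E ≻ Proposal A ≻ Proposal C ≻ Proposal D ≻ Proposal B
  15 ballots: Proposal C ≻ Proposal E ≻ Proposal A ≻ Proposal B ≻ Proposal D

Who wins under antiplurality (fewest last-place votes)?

Last-place votes: Proposal A 25, Proposal B 12, Proposal C 22, Proposal D 26, Proposal E 0.

Proposal E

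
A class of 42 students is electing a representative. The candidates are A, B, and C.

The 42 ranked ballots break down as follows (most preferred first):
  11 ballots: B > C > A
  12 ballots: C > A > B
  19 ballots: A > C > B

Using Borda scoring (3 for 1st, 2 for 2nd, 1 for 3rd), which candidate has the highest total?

A: 11×1 + 12×2 + 19×3 = 92
B: 11×3 + 12×1 + 19×1 = 64
C: 11×2 + 12×3 + 19×2 = 96

C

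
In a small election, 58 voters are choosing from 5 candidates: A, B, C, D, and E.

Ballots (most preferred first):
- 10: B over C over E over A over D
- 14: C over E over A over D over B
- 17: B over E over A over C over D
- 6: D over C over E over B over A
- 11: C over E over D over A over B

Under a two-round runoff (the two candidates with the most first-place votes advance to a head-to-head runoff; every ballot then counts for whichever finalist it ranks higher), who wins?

C

Round 1 first-place votes: A 0, B 27, C 25, D 6, E 0. B and C advance.
Runoff: B is ranked above C on 27 ballots, C above B on 31.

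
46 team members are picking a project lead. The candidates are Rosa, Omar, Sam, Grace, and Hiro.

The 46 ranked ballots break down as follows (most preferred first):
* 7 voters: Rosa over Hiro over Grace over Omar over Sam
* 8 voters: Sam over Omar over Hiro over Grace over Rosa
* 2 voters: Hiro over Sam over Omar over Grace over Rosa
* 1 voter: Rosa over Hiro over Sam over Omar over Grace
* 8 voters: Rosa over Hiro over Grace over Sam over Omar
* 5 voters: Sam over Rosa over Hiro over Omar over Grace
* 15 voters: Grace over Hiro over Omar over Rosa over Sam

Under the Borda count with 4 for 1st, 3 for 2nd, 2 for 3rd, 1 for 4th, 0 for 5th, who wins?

Rosa: 7×4 + 8×0 + 2×0 + 1×4 + 8×4 + 5×3 + 15×1 = 94
Omar: 7×1 + 8×3 + 2×2 + 1×1 + 8×0 + 5×1 + 15×2 = 71
Sam: 7×0 + 8×4 + 2×3 + 1×2 + 8×1 + 5×4 + 15×0 = 68
Grace: 7×2 + 8×1 + 2×1 + 1×0 + 8×2 + 5×0 + 15×4 = 100
Hiro: 7×3 + 8×2 + 2×4 + 1×3 + 8×3 + 5×2 + 15×3 = 127

Hiro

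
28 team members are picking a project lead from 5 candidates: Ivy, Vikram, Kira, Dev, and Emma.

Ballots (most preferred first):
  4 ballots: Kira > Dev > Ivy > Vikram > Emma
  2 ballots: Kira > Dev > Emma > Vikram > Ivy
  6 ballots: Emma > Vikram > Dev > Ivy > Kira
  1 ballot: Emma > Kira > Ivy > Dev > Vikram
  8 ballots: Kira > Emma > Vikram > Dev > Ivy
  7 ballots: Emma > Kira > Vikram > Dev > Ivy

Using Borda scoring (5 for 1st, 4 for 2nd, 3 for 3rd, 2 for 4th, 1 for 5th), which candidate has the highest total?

Ivy: 4×3 + 2×1 + 6×2 + 1×3 + 8×1 + 7×1 = 44
Vikram: 4×2 + 2×2 + 6×4 + 1×1 + 8×3 + 7×3 = 82
Kira: 4×5 + 2×5 + 6×1 + 1×4 + 8×5 + 7×4 = 108
Dev: 4×4 + 2×4 + 6×3 + 1×2 + 8×2 + 7×2 = 74
Emma: 4×1 + 2×3 + 6×5 + 1×5 + 8×4 + 7×5 = 112

Emma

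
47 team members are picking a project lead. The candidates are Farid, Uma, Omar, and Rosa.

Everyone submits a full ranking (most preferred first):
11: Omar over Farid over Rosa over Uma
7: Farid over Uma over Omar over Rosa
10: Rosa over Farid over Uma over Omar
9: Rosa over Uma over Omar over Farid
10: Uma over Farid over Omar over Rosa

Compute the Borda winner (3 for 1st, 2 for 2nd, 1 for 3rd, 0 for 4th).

Farid

Farid: 11×2 + 7×3 + 10×2 + 9×0 + 10×2 = 83
Uma: 11×0 + 7×2 + 10×1 + 9×2 + 10×3 = 72
Omar: 11×3 + 7×1 + 10×0 + 9×1 + 10×1 = 59
Rosa: 11×1 + 7×0 + 10×3 + 9×3 + 10×0 = 68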